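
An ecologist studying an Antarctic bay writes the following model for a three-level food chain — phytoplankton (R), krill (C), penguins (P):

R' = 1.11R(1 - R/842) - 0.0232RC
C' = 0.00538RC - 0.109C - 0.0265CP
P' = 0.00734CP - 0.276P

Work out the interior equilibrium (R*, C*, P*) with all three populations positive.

R* ≈ 180, C* ≈ 37.6, P* ≈ 32.5

From dP/dt = 0: 0.00734C* = 0.276, so C* = 37.6.
From dR/dt = 0: 1.11(1 - R*/842) = 0.0232·37.6, giving R* = 842·(1 - 0.786) = 180.
From dC/dt = 0: 0.00538·180 - 0.109 = 0.0265P*, so P* = 0.861/0.0265 = 32.5.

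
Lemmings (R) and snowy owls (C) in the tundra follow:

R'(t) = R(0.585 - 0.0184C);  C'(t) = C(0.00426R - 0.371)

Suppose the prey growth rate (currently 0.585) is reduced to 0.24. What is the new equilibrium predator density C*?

At the interior fixed point, setting dR/dt = 0 with R > 0 fixes C* = (prey growth rate)/(RC coefficient) — independent of the other coefficients.
With the change, C* = 0.24/0.0184 = 13; it falls from 31.8.

C* ≈ 13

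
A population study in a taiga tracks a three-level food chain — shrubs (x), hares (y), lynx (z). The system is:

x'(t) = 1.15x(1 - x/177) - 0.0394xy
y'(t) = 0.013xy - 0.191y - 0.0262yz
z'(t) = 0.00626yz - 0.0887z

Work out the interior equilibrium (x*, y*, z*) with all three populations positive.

From dz/dt = 0: 0.00626y* = 0.0887, so y* = 14.2.
From dx/dt = 0: 1.15(1 - x*/177) = 0.0394·14.2, giving x* = 177·(1 - 0.485) = 91.1.
From dy/dt = 0: 0.013·91.1 - 0.191 = 0.0262z*, so z* = 0.993/0.0262 = 37.9.

x* ≈ 91.1, y* ≈ 14.2, z* ≈ 37.9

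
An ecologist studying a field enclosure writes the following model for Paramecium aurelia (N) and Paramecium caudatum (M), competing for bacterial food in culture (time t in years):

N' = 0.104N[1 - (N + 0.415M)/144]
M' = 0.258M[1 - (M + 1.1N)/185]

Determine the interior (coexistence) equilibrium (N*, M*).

N* ≈ 124, M* ≈ 48.9

Setting both brackets to zero gives the nullclines N + 0.415M = 144 and 1.1N + M = 185.
Substituting M = 185 - 1.1N into the first: N(1 - 0.415·1.1) = 144 - 0.415·185.
So N* = 67.2/0.543 = 124, and then M* = 185 - 1.1·124 = 48.9.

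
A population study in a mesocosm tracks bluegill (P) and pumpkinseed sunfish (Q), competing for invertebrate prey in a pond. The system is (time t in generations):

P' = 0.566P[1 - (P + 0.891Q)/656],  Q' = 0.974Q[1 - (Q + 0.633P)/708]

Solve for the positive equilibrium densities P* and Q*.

P* ≈ 57.7, Q* ≈ 671

Setting both brackets to zero gives the nullclines P + 0.891Q = 656 and 0.633P + Q = 708.
Substituting Q = 708 - 0.633P into the first: P(1 - 0.891·0.633) = 656 - 0.891·708.
So P* = 25.2/0.436 = 57.7, and then Q* = 708 - 0.633·57.7 = 671.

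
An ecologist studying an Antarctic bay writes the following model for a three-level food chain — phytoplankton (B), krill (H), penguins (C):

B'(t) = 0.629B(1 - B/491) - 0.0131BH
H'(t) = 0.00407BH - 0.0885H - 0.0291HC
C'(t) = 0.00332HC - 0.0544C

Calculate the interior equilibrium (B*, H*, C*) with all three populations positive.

B* ≈ 323, H* ≈ 16.4, C* ≈ 42.2

From dC/dt = 0: 0.00332H* = 0.0544, so H* = 16.4.
From dB/dt = 0: 0.629(1 - B*/491) = 0.0131·16.4, giving B* = 491·(1 - 0.341) = 323.
From dH/dt = 0: 0.00407·323 - 0.0885 = 0.0291C*, so C* = 1.23/0.0291 = 42.2.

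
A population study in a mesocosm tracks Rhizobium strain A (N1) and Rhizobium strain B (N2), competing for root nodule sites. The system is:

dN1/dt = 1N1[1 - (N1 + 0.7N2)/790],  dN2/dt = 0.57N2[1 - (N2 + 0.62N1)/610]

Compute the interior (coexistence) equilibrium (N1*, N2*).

N1* ≈ 641, N2* ≈ 212

Setting both brackets to zero gives the nullclines N1 + 0.7N2 = 790 and 0.62N1 + N2 = 610.
Substituting N2 = 610 - 0.62N1 into the first: N1(1 - 0.7·0.62) = 790 - 0.7·610.
So N1* = 363/0.566 = 641, and then N2* = 610 - 0.62·641 = 212.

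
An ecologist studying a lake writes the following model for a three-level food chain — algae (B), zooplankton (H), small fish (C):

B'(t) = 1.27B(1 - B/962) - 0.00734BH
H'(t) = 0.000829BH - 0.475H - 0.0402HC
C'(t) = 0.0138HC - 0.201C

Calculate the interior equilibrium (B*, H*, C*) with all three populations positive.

From dC/dt = 0: 0.0138H* = 0.201, so H* = 14.6.
From dB/dt = 0: 1.27(1 - B*/962) = 0.00734·14.6, giving B* = 962·(1 - 0.0842) = 881.
From dH/dt = 0: 0.000829·881 - 0.475 = 0.0402C*, so C* = 0.255/0.0402 = 6.35.

B* ≈ 881, H* ≈ 14.6, C* ≈ 6.35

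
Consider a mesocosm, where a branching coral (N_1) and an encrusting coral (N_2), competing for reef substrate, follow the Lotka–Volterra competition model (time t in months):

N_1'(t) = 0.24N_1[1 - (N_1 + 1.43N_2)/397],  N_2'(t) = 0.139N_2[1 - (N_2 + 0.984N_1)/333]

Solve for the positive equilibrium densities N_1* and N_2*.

Setting both brackets to zero gives the nullclines N_1 + 1.43N_2 = 397 and 0.984N_1 + N_2 = 333.
Substituting N_2 = 333 - 0.984N_1 into the first: N_1(1 - 1.43·0.984) = 397 - 1.43·333.
So N_1* = -79.2/-0.407 = 195, and then N_2* = 333 - 0.984·195 = 142.

N_1* ≈ 195, N_2* ≈ 142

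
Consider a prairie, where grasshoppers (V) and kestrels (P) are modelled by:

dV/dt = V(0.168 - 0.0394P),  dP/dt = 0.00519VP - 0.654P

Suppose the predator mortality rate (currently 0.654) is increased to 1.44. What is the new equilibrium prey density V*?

At the interior fixed point, setting dP/dt = 0 with P > 0 fixes V* = (predator death rate)/(VP coefficient) — independent of the other coefficients.
With the change, V* = 1.44/0.00519 = 277; it rises from 126.

V* ≈ 277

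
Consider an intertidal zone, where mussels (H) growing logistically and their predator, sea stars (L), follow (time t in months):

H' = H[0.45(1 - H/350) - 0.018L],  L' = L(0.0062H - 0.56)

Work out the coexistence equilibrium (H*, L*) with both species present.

H* ≈ 90.3, L* ≈ 18.5

From dL/dt = 0 with L > 0: 0.0062H* = 0.56, so H* = 90.3.
Substitute into dH/dt = 0: 0.45(1 - 90.3/350) = 0.018L*.
The bracket is 0.742, giving L* = 0.334/0.018 = 18.5.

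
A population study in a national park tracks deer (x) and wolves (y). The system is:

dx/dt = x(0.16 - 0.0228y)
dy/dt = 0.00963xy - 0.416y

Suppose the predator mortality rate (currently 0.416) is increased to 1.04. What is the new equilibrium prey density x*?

At the interior fixed point, setting dy/dt = 0 with y > 0 fixes x* = (predator death rate)/(xy coefficient) — independent of the other coefficients.
With the change, x* = 1.04/0.00963 = 108; it rises from 43.2.

x* ≈ 108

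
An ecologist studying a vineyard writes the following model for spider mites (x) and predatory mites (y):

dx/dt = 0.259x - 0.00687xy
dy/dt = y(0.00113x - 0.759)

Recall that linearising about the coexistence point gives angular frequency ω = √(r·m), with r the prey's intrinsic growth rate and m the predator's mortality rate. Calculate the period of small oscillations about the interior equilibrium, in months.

Here r = 0.259 and m = 0.759, so r·m = 0.197.
ω = √0.197 = 0.443 per month, hence T = 2π/ω ≈ 14.2 months.

T ≈ 14.2 months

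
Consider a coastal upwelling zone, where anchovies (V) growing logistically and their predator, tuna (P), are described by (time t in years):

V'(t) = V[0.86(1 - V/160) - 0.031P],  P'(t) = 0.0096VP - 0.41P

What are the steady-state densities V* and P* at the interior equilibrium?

From dP/dt = 0 with P > 0: 0.0096V* = 0.41, so V* = 42.7.
Substitute into dV/dt = 0: 0.86(1 - 42.7/160) = 0.031P*.
The bracket is 0.733, giving P* = 0.63/0.031 = 20.3.

V* ≈ 42.7, P* ≈ 20.3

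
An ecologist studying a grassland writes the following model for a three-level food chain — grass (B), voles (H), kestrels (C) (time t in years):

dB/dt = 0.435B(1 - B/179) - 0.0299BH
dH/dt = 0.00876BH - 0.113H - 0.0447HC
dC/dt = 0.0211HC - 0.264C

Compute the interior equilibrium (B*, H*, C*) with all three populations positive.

From dC/dt = 0: 0.0211H* = 0.264, so H* = 12.5.
From dB/dt = 0: 0.435(1 - B*/179) = 0.0299·12.5, giving B* = 179·(1 - 0.86) = 25.1.
From dH/dt = 0: 0.00876·25.1 - 0.113 = 0.0447C*, so C* = 0.107/0.0447 = 2.38.

B* ≈ 25.1, H* ≈ 12.5, C* ≈ 2.38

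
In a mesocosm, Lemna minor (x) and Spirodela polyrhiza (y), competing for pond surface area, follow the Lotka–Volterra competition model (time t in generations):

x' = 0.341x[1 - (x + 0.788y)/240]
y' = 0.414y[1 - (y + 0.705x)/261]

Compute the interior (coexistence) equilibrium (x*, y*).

Setting both brackets to zero gives the nullclines x + 0.788y = 240 and 0.705x + y = 261.
Substituting y = 261 - 0.705x into the first: x(1 - 0.788·0.705) = 240 - 0.788·261.
So x* = 34.3/0.444 = 77.2, and then y* = 261 - 0.705·77.2 = 207.

x* ≈ 77.2, y* ≈ 207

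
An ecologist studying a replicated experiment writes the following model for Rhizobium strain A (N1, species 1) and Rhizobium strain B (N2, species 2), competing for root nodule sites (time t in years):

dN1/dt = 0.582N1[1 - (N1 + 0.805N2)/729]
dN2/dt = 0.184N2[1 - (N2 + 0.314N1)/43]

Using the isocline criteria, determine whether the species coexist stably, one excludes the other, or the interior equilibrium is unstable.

species 1 excludes species 2

Compare the nullcline intercepts: K1/α12 = 729/0.805 = 906 > K2 = 43; K2/α21 = 43/0.314 = 137 < K1 = 729.
Since the inequalities point opposite ways, species 1 can invade but species 2 cannot.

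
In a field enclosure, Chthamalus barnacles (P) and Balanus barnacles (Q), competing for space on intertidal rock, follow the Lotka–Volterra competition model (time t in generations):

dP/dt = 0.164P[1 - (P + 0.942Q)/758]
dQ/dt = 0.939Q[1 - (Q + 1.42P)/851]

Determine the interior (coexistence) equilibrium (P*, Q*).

P* ≈ 129, Q* ≈ 667

Setting both brackets to zero gives the nullclines P + 0.942Q = 758 and 1.42P + Q = 851.
Substituting Q = 851 - 1.42P into the first: P(1 - 0.942·1.42) = 758 - 0.942·851.
So P* = -43.6/-0.338 = 129, and then Q* = 851 - 1.42·129 = 667.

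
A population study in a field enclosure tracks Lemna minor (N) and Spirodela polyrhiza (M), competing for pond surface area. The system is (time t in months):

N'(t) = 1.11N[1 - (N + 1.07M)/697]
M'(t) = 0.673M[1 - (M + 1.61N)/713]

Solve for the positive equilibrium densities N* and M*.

N* ≈ 91.2, M* ≈ 566

Setting both brackets to zero gives the nullclines N + 1.07M = 697 and 1.61N + M = 713.
Substituting M = 713 - 1.61N into the first: N(1 - 1.07·1.61) = 697 - 1.07·713.
So N* = -65.9/-0.723 = 91.2, and then M* = 713 - 1.61·91.2 = 566.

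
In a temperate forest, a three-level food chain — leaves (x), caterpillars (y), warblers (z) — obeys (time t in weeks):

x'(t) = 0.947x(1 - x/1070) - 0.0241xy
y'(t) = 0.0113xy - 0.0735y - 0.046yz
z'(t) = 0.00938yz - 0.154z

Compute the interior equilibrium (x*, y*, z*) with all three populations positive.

From dz/dt = 0: 0.00938y* = 0.154, so y* = 16.4.
From dx/dt = 0: 0.947(1 - x*/1070) = 0.0241·16.4, giving x* = 1070·(1 - 0.418) = 623.
From dy/dt = 0: 0.0113·623 - 0.0735 = 0.046z*, so z* = 6.97/0.046 = 151.

x* ≈ 623, y* ≈ 16.4, z* ≈ 151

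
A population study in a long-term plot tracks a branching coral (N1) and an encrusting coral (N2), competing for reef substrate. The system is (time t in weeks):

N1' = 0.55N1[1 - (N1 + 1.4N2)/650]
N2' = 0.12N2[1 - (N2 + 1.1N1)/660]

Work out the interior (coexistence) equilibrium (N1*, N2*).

Setting both brackets to zero gives the nullclines N1 + 1.4N2 = 650 and 1.1N1 + N2 = 660.
Substituting N2 = 660 - 1.1N1 into the first: N1(1 - 1.4·1.1) = 650 - 1.4·660.
So N1* = -274/-0.54 = 507, and then N2* = 660 - 1.1·507 = 102.

N1* ≈ 507, N2* ≈ 102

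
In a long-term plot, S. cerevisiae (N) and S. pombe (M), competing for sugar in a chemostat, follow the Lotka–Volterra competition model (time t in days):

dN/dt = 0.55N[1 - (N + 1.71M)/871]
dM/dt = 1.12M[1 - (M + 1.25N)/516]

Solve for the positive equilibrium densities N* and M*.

Setting both brackets to zero gives the nullclines N + 1.71M = 871 and 1.25N + M = 516.
Substituting M = 516 - 1.25N into the first: N(1 - 1.71·1.25) = 871 - 1.71·516.
So N* = -11.4/-1.14 = 9.99, and then M* = 516 - 1.25·9.99 = 504.

N* ≈ 9.99, M* ≈ 504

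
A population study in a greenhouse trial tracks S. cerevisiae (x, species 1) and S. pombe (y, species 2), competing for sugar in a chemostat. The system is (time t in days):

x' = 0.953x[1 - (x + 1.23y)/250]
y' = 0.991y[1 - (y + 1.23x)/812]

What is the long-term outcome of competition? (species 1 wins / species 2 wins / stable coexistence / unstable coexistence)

species 2 excludes species 1

Compare the nullcline intercepts: K1/α12 = 250/1.23 = 203 < K2 = 812; K2/α21 = 812/1.23 = 660 > K1 = 250.
Since the inequalities point opposite ways, species 2 can invade but species 1 cannot.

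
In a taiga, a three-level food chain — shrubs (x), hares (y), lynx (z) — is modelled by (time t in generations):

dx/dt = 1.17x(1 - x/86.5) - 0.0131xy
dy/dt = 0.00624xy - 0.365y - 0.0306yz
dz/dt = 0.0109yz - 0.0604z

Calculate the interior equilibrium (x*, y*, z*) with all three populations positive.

x* ≈ 81.1, y* ≈ 5.54, z* ≈ 4.62

From dz/dt = 0: 0.0109y* = 0.0604, so y* = 5.54.
From dx/dt = 0: 1.17(1 - x*/86.5) = 0.0131·5.54, giving x* = 86.5·(1 - 0.062) = 81.1.
From dy/dt = 0: 0.00624·81.1 - 0.365 = 0.0306z*, so z* = 0.141/0.0306 = 4.62.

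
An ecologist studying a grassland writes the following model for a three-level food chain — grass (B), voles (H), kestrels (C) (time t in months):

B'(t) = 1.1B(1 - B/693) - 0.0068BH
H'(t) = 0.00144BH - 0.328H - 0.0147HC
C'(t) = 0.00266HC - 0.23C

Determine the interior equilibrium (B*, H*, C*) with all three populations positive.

From dC/dt = 0: 0.00266H* = 0.23, so H* = 86.5.
From dB/dt = 0: 1.1(1 - B*/693) = 0.0068·86.5, giving B* = 693·(1 - 0.535) = 323.
From dH/dt = 0: 0.00144·323 - 0.328 = 0.0147C*, so C* = 0.137/0.0147 = 9.29.

B* ≈ 323, H* ≈ 86.5, C* ≈ 9.29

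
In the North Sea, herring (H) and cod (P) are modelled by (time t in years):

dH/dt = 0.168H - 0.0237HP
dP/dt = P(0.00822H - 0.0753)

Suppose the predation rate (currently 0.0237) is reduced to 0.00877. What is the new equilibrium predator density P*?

At the interior fixed point, setting dH/dt = 0 with H > 0 fixes P* = (prey growth rate)/(HP coefficient) — independent of the other coefficients.
With the change, P* = 0.168/0.00877 = 19.2; it rises from 7.09.

P* ≈ 19.2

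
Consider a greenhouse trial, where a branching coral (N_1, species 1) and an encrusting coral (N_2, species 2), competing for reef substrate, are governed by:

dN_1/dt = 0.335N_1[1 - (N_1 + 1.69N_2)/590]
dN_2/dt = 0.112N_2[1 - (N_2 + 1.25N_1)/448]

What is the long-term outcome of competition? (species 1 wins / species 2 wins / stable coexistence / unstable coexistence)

Compare the nullcline intercepts: K1/α12 = 590/1.69 = 349 < K2 = 448; K2/α21 = 448/1.25 = 358 < K1 = 590.
Since both are reversed, neither can invade when rare; the interior point is a saddle.

unstable coexistence (outcome depends on initial conditions)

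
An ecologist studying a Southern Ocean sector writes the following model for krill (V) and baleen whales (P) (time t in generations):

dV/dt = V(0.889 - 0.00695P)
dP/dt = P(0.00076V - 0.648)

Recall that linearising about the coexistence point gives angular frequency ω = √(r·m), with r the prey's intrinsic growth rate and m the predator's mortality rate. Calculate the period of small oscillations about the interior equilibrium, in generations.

Here r = 0.889 and m = 0.648, so r·m = 0.576.
ω = √0.576 = 0.759 per generation, hence T = 2π/ω ≈ 8.28 generations.

T ≈ 8.28 generations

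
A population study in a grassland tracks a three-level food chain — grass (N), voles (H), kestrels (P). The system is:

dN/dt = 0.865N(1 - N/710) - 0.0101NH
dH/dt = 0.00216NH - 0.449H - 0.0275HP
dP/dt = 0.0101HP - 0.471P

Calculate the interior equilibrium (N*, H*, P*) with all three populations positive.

N* ≈ 323, H* ≈ 46.6, P* ≈ 9.07

From dP/dt = 0: 0.0101H* = 0.471, so H* = 46.6.
From dN/dt = 0: 0.865(1 - N*/710) = 0.0101·46.6, giving N* = 710·(1 - 0.545) = 323.
From dH/dt = 0: 0.00216·323 - 0.449 = 0.0275P*, so P* = 0.25/0.0275 = 9.07.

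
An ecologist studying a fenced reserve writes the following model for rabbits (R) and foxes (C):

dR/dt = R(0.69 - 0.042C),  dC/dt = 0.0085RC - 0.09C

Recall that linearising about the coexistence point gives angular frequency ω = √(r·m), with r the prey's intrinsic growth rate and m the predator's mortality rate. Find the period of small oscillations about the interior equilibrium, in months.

T ≈ 25.2 months

Here r = 0.69 and m = 0.09, so r·m = 0.0621.
ω = √0.0621 = 0.249 per month, hence T = 2π/ω ≈ 25.2 months.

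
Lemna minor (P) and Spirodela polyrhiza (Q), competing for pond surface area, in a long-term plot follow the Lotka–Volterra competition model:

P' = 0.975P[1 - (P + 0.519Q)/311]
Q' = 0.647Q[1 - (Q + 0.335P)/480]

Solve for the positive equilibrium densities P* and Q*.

Setting both brackets to zero gives the nullclines P + 0.519Q = 311 and 0.335P + Q = 480.
Substituting Q = 480 - 0.335P into the first: P(1 - 0.519·0.335) = 311 - 0.519·480.
So P* = 61.9/0.826 = 74.9, and then Q* = 480 - 0.335·74.9 = 455.

P* ≈ 74.9, Q* ≈ 455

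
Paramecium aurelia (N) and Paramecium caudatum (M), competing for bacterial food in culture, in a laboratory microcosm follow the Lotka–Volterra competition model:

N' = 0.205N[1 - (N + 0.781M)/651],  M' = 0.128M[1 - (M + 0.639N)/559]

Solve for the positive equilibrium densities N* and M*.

N* ≈ 428, M* ≈ 285

Setting both brackets to zero gives the nullclines N + 0.781M = 651 and 0.639N + M = 559.
Substituting M = 559 - 0.639N into the first: N(1 - 0.781·0.639) = 651 - 0.781·559.
So N* = 214/0.501 = 428, and then M* = 559 - 0.639·428 = 285.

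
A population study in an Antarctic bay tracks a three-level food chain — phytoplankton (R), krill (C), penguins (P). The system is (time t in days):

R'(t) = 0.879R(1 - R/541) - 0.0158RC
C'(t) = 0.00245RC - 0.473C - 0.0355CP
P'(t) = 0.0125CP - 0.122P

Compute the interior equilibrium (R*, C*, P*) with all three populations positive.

From dP/dt = 0: 0.0125C* = 0.122, so C* = 9.76.
From dR/dt = 0: 0.879(1 - R*/541) = 0.0158·9.76, giving R* = 541·(1 - 0.175) = 446.
From dC/dt = 0: 0.00245·446 - 0.473 = 0.0355P*, so P* = 0.62/0.0355 = 17.5.

R* ≈ 446, C* ≈ 9.76, P* ≈ 17.5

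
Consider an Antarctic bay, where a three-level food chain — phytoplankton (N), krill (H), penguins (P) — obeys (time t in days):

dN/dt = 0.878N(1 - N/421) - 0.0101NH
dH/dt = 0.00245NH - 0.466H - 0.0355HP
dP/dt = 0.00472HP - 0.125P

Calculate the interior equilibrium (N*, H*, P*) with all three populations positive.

N* ≈ 293, H* ≈ 26.5, P* ≈ 7.08

From dP/dt = 0: 0.00472H* = 0.125, so H* = 26.5.
From dN/dt = 0: 0.878(1 - N*/421) = 0.0101·26.5, giving N* = 421·(1 - 0.305) = 293.
From dH/dt = 0: 0.00245·293 - 0.466 = 0.0355P*, so P* = 0.251/0.0355 = 7.08.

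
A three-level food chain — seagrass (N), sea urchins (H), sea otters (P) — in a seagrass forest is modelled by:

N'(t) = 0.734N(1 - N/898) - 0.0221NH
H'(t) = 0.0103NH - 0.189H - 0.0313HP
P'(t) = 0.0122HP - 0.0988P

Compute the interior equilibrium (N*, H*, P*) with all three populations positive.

N* ≈ 679, H* ≈ 8.1, P* ≈ 217

From dP/dt = 0: 0.0122H* = 0.0988, so H* = 8.1.
From dN/dt = 0: 0.734(1 - N*/898) = 0.0221·8.1, giving N* = 898·(1 - 0.244) = 679.
From dH/dt = 0: 0.0103·679 - 0.189 = 0.0313P*, so P* = 6.81/0.0313 = 217.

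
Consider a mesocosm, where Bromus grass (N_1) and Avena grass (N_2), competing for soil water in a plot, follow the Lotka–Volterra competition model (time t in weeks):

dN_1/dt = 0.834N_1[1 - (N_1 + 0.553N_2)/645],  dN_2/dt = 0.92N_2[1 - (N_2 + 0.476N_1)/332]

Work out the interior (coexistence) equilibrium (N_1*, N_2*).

Setting both brackets to zero gives the nullclines N_1 + 0.553N_2 = 645 and 0.476N_1 + N_2 = 332.
Substituting N_2 = 332 - 0.476N_1 into the first: N_1(1 - 0.553·0.476) = 645 - 0.553·332.
So N_1* = 461/0.737 = 626, and then N_2* = 332 - 0.476·626 = 33.9.

N_1* ≈ 626, N_2* ≈ 33.9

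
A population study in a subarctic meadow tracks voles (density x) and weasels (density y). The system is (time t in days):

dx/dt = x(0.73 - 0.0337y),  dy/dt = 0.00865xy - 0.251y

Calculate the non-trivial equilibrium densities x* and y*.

Set dy/dt = 0 with y > 0: 0.00865x - 0.251 = 0, so x* = 0.251/0.00865 = 29.
Set dx/dt = 0 with x > 0: 0.73 - 0.0337y = 0, so y* = 0.73/0.0337 = 21.7.

x* ≈ 29, y* ≈ 21.7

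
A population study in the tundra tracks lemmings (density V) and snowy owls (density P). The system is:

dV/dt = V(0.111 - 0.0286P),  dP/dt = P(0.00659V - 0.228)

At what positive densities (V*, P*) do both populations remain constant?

V* ≈ 34.6, P* ≈ 3.88

Set dP/dt = 0 with P > 0: 0.00659V - 0.228 = 0, so V* = 0.228/0.00659 = 34.6.
Set dV/dt = 0 with V > 0: 0.111 - 0.0286P = 0, so P* = 0.111/0.0286 = 3.88.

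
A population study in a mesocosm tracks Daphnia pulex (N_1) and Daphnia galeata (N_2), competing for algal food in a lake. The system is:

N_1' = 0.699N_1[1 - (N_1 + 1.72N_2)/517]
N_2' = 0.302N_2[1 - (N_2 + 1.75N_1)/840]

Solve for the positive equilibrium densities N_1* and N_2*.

N_1* ≈ 462, N_2* ≈ 32.2

Setting both brackets to zero gives the nullclines N_1 + 1.72N_2 = 517 and 1.75N_1 + N_2 = 840.
Substituting N_2 = 840 - 1.75N_1 into the first: N_1(1 - 1.72·1.75) = 517 - 1.72·840.
So N_1* = -928/-2.01 = 462, and then N_2* = 840 - 1.75·462 = 32.2.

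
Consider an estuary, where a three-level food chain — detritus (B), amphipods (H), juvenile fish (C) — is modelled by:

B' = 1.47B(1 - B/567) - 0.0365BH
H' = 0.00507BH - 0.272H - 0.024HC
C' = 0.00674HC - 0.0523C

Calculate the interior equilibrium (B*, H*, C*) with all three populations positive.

From dC/dt = 0: 0.00674H* = 0.0523, so H* = 7.76.
From dB/dt = 0: 1.47(1 - B*/567) = 0.0365·7.76, giving B* = 567·(1 - 0.193) = 458.
From dH/dt = 0: 0.00507·458 - 0.272 = 0.024C*, so C* = 2.05/0.024 = 85.4.

B* ≈ 458, H* ≈ 7.76, C* ≈ 85.4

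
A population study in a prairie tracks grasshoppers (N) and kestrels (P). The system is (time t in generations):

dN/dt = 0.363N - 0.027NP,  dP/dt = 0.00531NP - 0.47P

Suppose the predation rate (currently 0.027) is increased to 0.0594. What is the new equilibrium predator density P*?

P* ≈ 6.11

At the interior fixed point, setting dN/dt = 0 with N > 0 fixes P* = (prey growth rate)/(NP coefficient) — independent of the other coefficients.
With the change, P* = 0.363/0.0594 = 6.11; it falls from 13.4.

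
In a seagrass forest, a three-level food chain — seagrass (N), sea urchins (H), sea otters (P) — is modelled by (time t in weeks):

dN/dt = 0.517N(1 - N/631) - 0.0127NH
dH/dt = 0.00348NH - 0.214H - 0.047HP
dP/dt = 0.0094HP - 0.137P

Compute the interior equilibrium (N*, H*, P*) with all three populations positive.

N* ≈ 405, H* ≈ 14.6, P* ≈ 25.4

From dP/dt = 0: 0.0094H* = 0.137, so H* = 14.6.
From dN/dt = 0: 0.517(1 - N*/631) = 0.0127·14.6, giving N* = 631·(1 - 0.358) = 405.
From dH/dt = 0: 0.00348·405 - 0.214 = 0.047P*, so P* = 1.2/0.047 = 25.4.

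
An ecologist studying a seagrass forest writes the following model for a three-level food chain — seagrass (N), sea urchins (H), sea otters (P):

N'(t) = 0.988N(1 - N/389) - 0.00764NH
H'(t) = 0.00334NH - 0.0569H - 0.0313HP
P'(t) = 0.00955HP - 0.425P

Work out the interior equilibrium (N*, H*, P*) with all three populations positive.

N* ≈ 255, H* ≈ 44.5, P* ≈ 25.4

From dP/dt = 0: 0.00955H* = 0.425, so H* = 44.5.
From dN/dt = 0: 0.988(1 - N*/389) = 0.00764·44.5, giving N* = 389·(1 - 0.344) = 255.
From dH/dt = 0: 0.00334·255 - 0.0569 = 0.0313P*, so P* = 0.795/0.0313 = 25.4.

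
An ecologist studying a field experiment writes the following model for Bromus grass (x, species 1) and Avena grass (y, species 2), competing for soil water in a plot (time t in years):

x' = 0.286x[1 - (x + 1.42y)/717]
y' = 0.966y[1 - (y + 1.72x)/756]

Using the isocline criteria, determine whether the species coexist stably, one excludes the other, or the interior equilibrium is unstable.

unstable coexistence (outcome depends on initial conditions)

Compare the nullcline intercepts: K1/α12 = 717/1.42 = 505 < K2 = 756; K2/α21 = 756/1.72 = 440 < K1 = 717.
Since both are reversed, neither can invade when rare; the interior point is a saddle.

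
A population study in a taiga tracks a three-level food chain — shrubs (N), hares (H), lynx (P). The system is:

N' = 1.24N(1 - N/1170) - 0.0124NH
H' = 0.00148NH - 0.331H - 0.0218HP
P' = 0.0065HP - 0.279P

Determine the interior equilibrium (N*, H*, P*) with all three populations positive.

From dP/dt = 0: 0.0065H* = 0.279, so H* = 42.9.
From dN/dt = 0: 1.24(1 - N*/1170) = 0.0124·42.9, giving N* = 1170·(1 - 0.429) = 668.
From dH/dt = 0: 0.00148·668 - 0.331 = 0.0218P*, so P* = 0.657/0.0218 = 30.2.

N* ≈ 668, H* ≈ 42.9, P* ≈ 30.2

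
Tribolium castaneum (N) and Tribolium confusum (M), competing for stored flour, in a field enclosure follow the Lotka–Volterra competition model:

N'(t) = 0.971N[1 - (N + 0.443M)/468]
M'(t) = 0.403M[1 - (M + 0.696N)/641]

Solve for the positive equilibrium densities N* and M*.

N* ≈ 266, M* ≈ 456

Setting both brackets to zero gives the nullclines N + 0.443M = 468 and 0.696N + M = 641.
Substituting M = 641 - 0.696N into the first: N(1 - 0.443·0.696) = 468 - 0.443·641.
So N* = 184/0.692 = 266, and then M* = 641 - 0.696·266 = 456.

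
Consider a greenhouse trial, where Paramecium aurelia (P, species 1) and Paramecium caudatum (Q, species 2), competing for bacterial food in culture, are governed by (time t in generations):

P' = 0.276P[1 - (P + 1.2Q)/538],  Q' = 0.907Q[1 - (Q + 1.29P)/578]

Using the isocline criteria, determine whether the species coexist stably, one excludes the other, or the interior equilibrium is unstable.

unstable coexistence (outcome depends on initial conditions)

Compare the nullcline intercepts: K1/α12 = 538/1.2 = 448 < K2 = 578; K2/α21 = 578/1.29 = 448 < K1 = 538.
Since both are reversed, neither can invade when rare; the interior point is a saddle.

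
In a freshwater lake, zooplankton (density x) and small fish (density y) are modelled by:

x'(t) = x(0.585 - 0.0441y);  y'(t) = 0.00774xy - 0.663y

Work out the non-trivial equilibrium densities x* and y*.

x* ≈ 85.7, y* ≈ 13.3

Set dy/dt = 0 with y > 0: 0.00774x - 0.663 = 0, so x* = 0.663/0.00774 = 85.7.
Set dx/dt = 0 with x > 0: 0.585 - 0.0441y = 0, so y* = 0.585/0.0441 = 13.3.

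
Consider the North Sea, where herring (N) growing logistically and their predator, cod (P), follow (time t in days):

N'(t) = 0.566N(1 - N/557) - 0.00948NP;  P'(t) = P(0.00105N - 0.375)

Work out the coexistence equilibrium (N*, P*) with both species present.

N* ≈ 357, P* ≈ 21.4

From dP/dt = 0 with P > 0: 0.00105N* = 0.375, so N* = 357.
Substitute into dN/dt = 0: 0.566(1 - 357/557) = 0.00948P*.
The bracket is 0.359, giving P* = 0.203/0.00948 = 21.4.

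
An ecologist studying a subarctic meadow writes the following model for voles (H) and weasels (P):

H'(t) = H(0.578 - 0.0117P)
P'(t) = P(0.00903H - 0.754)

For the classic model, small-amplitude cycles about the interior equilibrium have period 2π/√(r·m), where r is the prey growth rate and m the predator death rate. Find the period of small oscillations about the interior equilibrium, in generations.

Here r = 0.578 and m = 0.754, so r·m = 0.436.
ω = √0.436 = 0.66 per generation, hence T = 2π/ω ≈ 9.52 generations.

T ≈ 9.52 generations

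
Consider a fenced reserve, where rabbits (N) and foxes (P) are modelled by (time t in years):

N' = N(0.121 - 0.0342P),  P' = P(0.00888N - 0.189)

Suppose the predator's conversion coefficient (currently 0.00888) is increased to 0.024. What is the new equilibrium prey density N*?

N* ≈ 7.88

At the interior fixed point, setting dP/dt = 0 with P > 0 fixes N* = (predator death rate)/(NP coefficient) — independent of the other coefficients.
With the change, N* = 0.189/0.024 = 7.88; it falls from 21.3.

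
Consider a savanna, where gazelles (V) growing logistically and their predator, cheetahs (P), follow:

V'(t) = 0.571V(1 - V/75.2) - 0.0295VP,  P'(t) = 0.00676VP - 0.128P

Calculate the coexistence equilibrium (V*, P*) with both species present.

V* ≈ 18.9, P* ≈ 14.5

From dP/dt = 0 with P > 0: 0.00676V* = 0.128, so V* = 18.9.
Substitute into dV/dt = 0: 0.571(1 - 18.9/75.2) = 0.0295P*.
The bracket is 0.748, giving P* = 0.427/0.0295 = 14.5.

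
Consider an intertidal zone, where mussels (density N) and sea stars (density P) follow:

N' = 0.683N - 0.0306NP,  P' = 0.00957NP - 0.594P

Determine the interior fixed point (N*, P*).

Set dP/dt = 0 with P > 0: 0.00957N - 0.594 = 0, so N* = 0.594/0.00957 = 62.1.
Set dN/dt = 0 with N > 0: 0.683 - 0.0306P = 0, so P* = 0.683/0.0306 = 22.3.

N* ≈ 62.1, P* ≈ 22.3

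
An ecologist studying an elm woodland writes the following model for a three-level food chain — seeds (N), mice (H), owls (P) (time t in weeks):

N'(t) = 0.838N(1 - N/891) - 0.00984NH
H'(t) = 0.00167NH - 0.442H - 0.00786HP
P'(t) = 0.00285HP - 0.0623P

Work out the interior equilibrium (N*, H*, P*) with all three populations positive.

From dP/dt = 0: 0.00285H* = 0.0623, so H* = 21.9.
From dN/dt = 0: 0.838(1 - N*/891) = 0.00984·21.9, giving N* = 891·(1 - 0.257) = 662.
From dH/dt = 0: 0.00167·662 - 0.442 = 0.00786P*, so P* = 0.664/0.00786 = 84.5.

N* ≈ 662, H* ≈ 21.9, P* ≈ 84.5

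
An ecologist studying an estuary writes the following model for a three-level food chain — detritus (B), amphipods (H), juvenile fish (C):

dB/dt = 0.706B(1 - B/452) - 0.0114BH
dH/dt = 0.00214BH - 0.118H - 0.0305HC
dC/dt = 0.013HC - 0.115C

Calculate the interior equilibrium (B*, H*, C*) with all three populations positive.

From dC/dt = 0: 0.013H* = 0.115, so H* = 8.85.
From dB/dt = 0: 0.706(1 - B*/452) = 0.0114·8.85, giving B* = 452·(1 - 0.143) = 387.
From dH/dt = 0: 0.00214·387 - 0.118 = 0.0305C*, so C* = 0.711/0.0305 = 23.3.

B* ≈ 387, H* ≈ 8.85, C* ≈ 23.3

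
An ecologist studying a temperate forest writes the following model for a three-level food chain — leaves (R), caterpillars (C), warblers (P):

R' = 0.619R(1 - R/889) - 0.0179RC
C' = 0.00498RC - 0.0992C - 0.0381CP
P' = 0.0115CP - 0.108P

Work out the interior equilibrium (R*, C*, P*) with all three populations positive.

R* ≈ 648, C* ≈ 9.39, P* ≈ 82

From dP/dt = 0: 0.0115C* = 0.108, so C* = 9.39.
From dR/dt = 0: 0.619(1 - R*/889) = 0.0179·9.39, giving R* = 889·(1 - 0.272) = 648.
From dC/dt = 0: 0.00498·648 - 0.0992 = 0.0381P*, so P* = 3.13/0.0381 = 82.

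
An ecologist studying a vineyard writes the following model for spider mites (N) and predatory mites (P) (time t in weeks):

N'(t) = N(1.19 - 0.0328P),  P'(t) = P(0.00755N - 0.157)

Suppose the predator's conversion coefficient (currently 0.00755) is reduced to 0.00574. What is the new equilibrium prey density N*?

At the interior fixed point, setting dP/dt = 0 with P > 0 fixes N* = (predator death rate)/(NP coefficient) — independent of the other coefficients.
With the change, N* = 0.157/0.00574 = 27.4; it rises from 20.8.

N* ≈ 27.4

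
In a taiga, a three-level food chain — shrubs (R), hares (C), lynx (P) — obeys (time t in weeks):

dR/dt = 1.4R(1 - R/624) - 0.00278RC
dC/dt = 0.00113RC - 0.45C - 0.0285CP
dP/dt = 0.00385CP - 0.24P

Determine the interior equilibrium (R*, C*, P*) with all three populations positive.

R* ≈ 547, C* ≈ 62.3, P* ≈ 5.89

From dP/dt = 0: 0.00385C* = 0.24, so C* = 62.3.
From dR/dt = 0: 1.4(1 - R*/624) = 0.00278·62.3, giving R* = 624·(1 - 0.124) = 547.
From dC/dt = 0: 0.00113·547 - 0.45 = 0.0285P*, so P* = 0.168/0.0285 = 5.89.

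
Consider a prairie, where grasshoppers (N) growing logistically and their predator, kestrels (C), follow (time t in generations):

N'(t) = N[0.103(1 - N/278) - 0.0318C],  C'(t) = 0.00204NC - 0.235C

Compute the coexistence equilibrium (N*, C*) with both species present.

N* ≈ 115, C* ≈ 1.9

From dC/dt = 0 with C > 0: 0.00204N* = 0.235, so N* = 115.
Substitute into dN/dt = 0: 0.103(1 - 115/278) = 0.0318C*.
The bracket is 0.586, giving C* = 0.0603/0.0318 = 1.9.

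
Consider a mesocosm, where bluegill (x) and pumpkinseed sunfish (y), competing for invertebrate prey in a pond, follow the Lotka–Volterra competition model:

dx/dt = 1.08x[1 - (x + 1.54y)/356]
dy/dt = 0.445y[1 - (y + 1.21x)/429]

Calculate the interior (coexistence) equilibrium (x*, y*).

Setting both brackets to zero gives the nullclines x + 1.54y = 356 and 1.21x + y = 429.
Substituting y = 429 - 1.21x into the first: x(1 - 1.54·1.21) = 356 - 1.54·429.
So x* = -305/-0.863 = 353, and then y* = 429 - 1.21·353 = 2.04.

x* ≈ 353, y* ≈ 2.04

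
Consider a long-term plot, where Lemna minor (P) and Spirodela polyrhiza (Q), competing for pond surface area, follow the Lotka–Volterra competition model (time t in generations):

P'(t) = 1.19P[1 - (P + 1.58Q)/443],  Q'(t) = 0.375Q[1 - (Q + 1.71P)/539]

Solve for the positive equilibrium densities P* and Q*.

Setting both brackets to zero gives the nullclines P + 1.58Q = 443 and 1.71P + Q = 539.
Substituting Q = 539 - 1.71P into the first: P(1 - 1.58·1.71) = 443 - 1.58·539.
So P* = -409/-1.7 = 240, and then Q* = 539 - 1.71·240 = 128.

P* ≈ 240, Q* ≈ 128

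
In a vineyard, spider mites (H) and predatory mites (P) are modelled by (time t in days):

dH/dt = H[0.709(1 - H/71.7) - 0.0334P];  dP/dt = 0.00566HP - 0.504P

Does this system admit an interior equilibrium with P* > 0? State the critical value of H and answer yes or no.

Threshold H = 89; K < 89, so no, the predator goes extinct.

The predator equation gives dP/dt > 0 only when H > 0.504/0.00566 = 89.
Without the predator, H → K = 71.7. Since 71.7 < 89, the predator cannot invade.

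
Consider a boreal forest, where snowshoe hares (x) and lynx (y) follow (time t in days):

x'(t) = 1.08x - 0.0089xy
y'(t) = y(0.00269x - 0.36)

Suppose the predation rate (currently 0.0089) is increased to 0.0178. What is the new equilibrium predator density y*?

y* ≈ 60.7

At the interior fixed point, setting dx/dt = 0 with x > 0 fixes y* = (prey growth rate)/(xy coefficient) — independent of the other coefficients.
With the change, y* = 1.08/0.0178 = 60.7; it falls from 121.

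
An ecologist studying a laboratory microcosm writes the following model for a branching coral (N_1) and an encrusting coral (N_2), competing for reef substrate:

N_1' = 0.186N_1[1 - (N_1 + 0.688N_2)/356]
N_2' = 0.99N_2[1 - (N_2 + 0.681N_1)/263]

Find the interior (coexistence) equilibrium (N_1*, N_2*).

N_1* ≈ 329, N_2* ≈ 38.7

Setting both brackets to zero gives the nullclines N_1 + 0.688N_2 = 356 and 0.681N_1 + N_2 = 263.
Substituting N_2 = 263 - 0.681N_1 into the first: N_1(1 - 0.688·0.681) = 356 - 0.688·263.
So N_1* = 175/0.531 = 329, and then N_2* = 263 - 0.681·329 = 38.7.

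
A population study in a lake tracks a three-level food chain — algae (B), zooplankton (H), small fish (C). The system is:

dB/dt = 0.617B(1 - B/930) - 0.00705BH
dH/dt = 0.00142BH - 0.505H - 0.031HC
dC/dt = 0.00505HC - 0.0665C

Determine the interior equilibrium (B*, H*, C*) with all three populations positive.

B* ≈ 790, H* ≈ 13.2, C* ≈ 19.9

From dC/dt = 0: 0.00505H* = 0.0665, so H* = 13.2.
From dB/dt = 0: 0.617(1 - B*/930) = 0.00705·13.2, giving B* = 930·(1 - 0.15) = 790.
From dH/dt = 0: 0.00142·790 - 0.505 = 0.031C*, so C* = 0.617/0.031 = 19.9.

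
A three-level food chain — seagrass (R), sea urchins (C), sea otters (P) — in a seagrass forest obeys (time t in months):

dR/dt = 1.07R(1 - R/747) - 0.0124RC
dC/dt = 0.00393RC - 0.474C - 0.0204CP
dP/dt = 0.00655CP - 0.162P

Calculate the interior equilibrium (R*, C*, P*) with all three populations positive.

From dP/dt = 0: 0.00655C* = 0.162, so C* = 24.7.
From dR/dt = 0: 1.07(1 - R*/747) = 0.0124·24.7, giving R* = 747·(1 - 0.287) = 533.
From dC/dt = 0: 0.00393·533 - 0.474 = 0.0204P*, so P* = 1.62/0.0204 = 79.4.

R* ≈ 533, C* ≈ 24.7, P* ≈ 79.4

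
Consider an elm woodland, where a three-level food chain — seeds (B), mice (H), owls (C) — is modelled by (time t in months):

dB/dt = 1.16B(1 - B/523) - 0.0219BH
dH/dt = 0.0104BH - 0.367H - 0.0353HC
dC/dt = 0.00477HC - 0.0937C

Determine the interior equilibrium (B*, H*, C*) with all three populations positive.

From dC/dt = 0: 0.00477H* = 0.0937, so H* = 19.6.
From dB/dt = 0: 1.16(1 - B*/523) = 0.0219·19.6, giving B* = 523·(1 - 0.371) = 329.
From dH/dt = 0: 0.0104·329 - 0.367 = 0.0353C*, so C* = 3.06/0.0353 = 86.5.

B* ≈ 329, H* ≈ 19.6, C* ≈ 86.5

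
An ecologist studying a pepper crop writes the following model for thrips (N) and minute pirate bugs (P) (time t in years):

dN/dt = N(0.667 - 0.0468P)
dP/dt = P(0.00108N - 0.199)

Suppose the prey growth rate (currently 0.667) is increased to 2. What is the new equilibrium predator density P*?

P* ≈ 42.7

At the interior fixed point, setting dN/dt = 0 with N > 0 fixes P* = (prey growth rate)/(NP coefficient) — independent of the other coefficients.
With the change, P* = 2/0.0468 = 42.7; it rises from 14.3.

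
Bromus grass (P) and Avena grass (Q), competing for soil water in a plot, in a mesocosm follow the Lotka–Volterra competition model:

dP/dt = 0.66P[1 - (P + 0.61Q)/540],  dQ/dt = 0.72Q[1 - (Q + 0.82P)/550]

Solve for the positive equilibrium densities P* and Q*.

Setting both brackets to zero gives the nullclines P + 0.61Q = 540 and 0.82P + Q = 550.
Substituting Q = 550 - 0.82P into the first: P(1 - 0.61·0.82) = 540 - 0.61·550.
So P* = 204/0.5 = 409, and then Q* = 550 - 0.82·409 = 214.

P* ≈ 409, Q* ≈ 214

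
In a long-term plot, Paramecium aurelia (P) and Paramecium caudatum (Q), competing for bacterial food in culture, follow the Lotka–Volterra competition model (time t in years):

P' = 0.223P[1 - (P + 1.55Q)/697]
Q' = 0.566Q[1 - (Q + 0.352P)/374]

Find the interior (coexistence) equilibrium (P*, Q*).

Setting both brackets to zero gives the nullclines P + 1.55Q = 697 and 0.352P + Q = 374.
Substituting Q = 374 - 0.352P into the first: P(1 - 1.55·0.352) = 697 - 1.55·374.
So P* = 117/0.454 = 258, and then Q* = 374 - 0.352·258 = 283.

P* ≈ 258, Q* ≈ 283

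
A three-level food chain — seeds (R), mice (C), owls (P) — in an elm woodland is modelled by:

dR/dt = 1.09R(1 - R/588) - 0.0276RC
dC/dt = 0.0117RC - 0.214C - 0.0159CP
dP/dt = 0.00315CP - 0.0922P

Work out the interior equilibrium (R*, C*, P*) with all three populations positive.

From dP/dt = 0: 0.00315C* = 0.0922, so C* = 29.3.
From dR/dt = 0: 1.09(1 - R*/588) = 0.0276·29.3, giving R* = 588·(1 - 0.741) = 152.
From dC/dt = 0: 0.0117·152 - 0.214 = 0.0159P*, so P* = 1.57/0.0159 = 98.5.

R* ≈ 152, C* ≈ 29.3, P* ≈ 98.5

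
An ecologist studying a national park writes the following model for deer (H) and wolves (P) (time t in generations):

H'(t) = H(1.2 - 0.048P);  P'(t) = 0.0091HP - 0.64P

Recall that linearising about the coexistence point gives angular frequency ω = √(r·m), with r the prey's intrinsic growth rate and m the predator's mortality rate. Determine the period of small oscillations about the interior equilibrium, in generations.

T ≈ 7.17 generations

Here r = 1.2 and m = 0.64, so r·m = 0.768.
ω = √0.768 = 0.876 per generation, hence T = 2π/ω ≈ 7.17 generations.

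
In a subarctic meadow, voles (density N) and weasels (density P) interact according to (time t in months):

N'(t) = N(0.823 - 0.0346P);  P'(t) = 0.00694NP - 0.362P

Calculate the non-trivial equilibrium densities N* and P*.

N* ≈ 52.2, P* ≈ 23.8

Set dP/dt = 0 with P > 0: 0.00694N - 0.362 = 0, so N* = 0.362/0.00694 = 52.2.
Set dN/dt = 0 with N > 0: 0.823 - 0.0346P = 0, so P* = 0.823/0.0346 = 23.8.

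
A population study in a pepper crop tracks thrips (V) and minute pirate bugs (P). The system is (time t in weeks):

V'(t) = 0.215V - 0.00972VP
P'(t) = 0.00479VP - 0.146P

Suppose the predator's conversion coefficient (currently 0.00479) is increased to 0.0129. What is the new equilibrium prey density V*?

V* ≈ 11.3

At the interior fixed point, setting dP/dt = 0 with P > 0 fixes V* = (predator death rate)/(VP coefficient) — independent of the other coefficients.
With the change, V* = 0.146/0.0129 = 11.3; it falls from 30.5.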